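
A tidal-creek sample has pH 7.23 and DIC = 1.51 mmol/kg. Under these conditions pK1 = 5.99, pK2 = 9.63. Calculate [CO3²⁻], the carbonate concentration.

[CO3²⁻] = 5.66 μmol/kg

α₂ = 1 / (1 + [H⁺]/K2 + [H⁺]²/(K1K2)) = 1 / (1 + 10^+2.40 + 10^+1.16)
   = 1 / (1 + 251.19 + 14.454) = 1/266.64 = 0.003750
[CO3²⁻] = α₂ × DIC = 0.003750 × 1.51 = 0.00566 mmol/kg = 5.66 μmol/kg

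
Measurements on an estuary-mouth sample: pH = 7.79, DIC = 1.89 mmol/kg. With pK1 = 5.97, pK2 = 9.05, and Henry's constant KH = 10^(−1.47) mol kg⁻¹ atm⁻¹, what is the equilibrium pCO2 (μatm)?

α₀ = 1 / (1 + K1/[H⁺] + K1K2/[H⁺]²) = 1 / (1 + 10^+1.82 + 10^+0.56)
   = 1 / (1 + 66.069 + 3.6308) = 1/70.700 = 0.01414
[CO2*] = α₀ × DIC = 0.01414 × 1.89 = 0.02673 mmol/kg
pCO2 = [CO2*]/KH = 2.673×10^-5 / 3.388×10^-2 = 789 μatm

pCO2 = 789 μatm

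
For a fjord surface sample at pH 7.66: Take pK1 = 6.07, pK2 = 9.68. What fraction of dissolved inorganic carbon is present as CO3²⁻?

α₂ = 1 / (1 + [H⁺]/K2 + [H⁺]²/(K1K2)) = 1 / (1 + 10^+2.02 + 10^+0.43)
   = 1 / (1 + 104.71 + 2.6915) = 1/108.40 = 0.009225

α₂ = 0.00922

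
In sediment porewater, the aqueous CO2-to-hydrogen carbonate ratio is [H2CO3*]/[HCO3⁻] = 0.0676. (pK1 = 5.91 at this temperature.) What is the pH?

From K1 = [H⁺][HCO3⁻]/[H2CO3*]:  pH = pK1 − log₁₀([H2CO3*]/[HCO3⁻])
log₁₀(0.0676) = -1.170
pH = 5.91 − (-1.170) = 7.08

pH = 7.08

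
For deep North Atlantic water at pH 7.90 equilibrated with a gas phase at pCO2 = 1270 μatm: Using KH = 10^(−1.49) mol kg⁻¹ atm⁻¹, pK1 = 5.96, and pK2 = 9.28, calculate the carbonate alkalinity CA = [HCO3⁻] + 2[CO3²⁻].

CA = 3.88 mmol/kg

[CO2*] = KH · pCO2 = 10^(−1.49) × 1270×10^-6 = 4.110×10^-5 mol/kg
α₀ = 1/(1 + K1/[H⁺] + K1K2/[H⁺]²) = 1/(1 + 10^+1.94 + 10^+0.56) = 0.01090
DIC = [CO2*]/α₀ = 4.110×10^-5 / 0.01090 = 3.770 mmol/kg
CA = (α₁ + 2α₂)·DIC = (0.9495 + 2×0.03958) × 3.770 = 3.88 mmol/kg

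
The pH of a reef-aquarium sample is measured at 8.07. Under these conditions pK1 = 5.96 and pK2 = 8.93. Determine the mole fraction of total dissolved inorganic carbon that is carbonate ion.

α₂ = 0.120

α₂ = 1 / (1 + [H⁺]/K2 + [H⁺]²/(K1K2)) = 1 / (1 + 10^+0.86 + 10^-1.25)
   = 1 / (1 + 7.2444 + 0.056234) = 1/8.3006 = 0.1205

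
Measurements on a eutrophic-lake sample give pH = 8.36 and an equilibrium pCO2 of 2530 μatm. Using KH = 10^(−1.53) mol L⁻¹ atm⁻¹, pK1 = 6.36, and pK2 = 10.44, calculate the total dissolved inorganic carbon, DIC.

[CO2*] = KH · pCO2 = 10^(−1.53) × 2530×10^-6 = 7.467×10^-5 mol/L
α₀ = 1/(1 + K1/[H⁺] + K1K2/[H⁺]²) = 1/(1 + 10^+2.00 + 10^-0.08) = 0.009820
DIC = [CO2*]/α₀ = 7.467×10^-5 / 0.009820 = 7.60 mmol/L

DIC = 7.60 mmol/L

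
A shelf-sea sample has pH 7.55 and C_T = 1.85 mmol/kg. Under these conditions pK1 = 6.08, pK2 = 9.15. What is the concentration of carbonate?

α₂ = 1 / (1 + [H⁺]/K2 + [H⁺]²/(K1K2)) = 1 / (1 + 10^+1.60 + 10^+0.13)
   = 1 / (1 + 39.811 + 1.3490) = 1/42.160 = 0.02372
[CO3²⁻] = α₂ × DIC = 0.02372 × 1.85 = 0.0439 mmol/kg

[CO3²⁻] = 0.0439 mmol/kg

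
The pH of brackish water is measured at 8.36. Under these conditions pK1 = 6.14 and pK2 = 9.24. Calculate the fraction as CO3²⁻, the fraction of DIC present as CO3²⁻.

α₂ = 0.116

α₂ = 1 / (1 + [H⁺]/K2 + [H⁺]²/(K1K2)) = 1 / (1 + 10^+0.88 + 10^-1.34)
   = 1 / (1 + 7.5858 + 0.045709) = 1/8.6315 = 0.1159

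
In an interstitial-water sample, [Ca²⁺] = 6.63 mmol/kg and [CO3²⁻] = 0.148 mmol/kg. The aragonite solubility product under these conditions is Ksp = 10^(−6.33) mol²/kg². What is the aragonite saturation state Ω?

Ω = 2.10

Ksp = 10^(−6.33) = 4.677×10^-7
Ω = [Ca²⁺][CO3²⁻]/Ksp = (6.63×10^-3)(0.148×10^-3) / 4.677×10^-7 = 2.10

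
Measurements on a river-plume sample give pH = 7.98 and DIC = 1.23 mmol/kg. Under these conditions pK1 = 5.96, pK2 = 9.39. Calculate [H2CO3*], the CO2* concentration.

[CO2*] = 11.2 μmol/kg

α₀ = 1 / (1 + K1/[H⁺] + K1K2/[H⁺]²) = 1 / (1 + 10^+2.02 + 10^+0.61)
   = 1 / (1 + 104.71 + 4.0738) = 1/109.79 = 0.009109
[CO2*] = α₀ × DIC = 0.009109 × 1.23 = 0.0112 mmol/kg = 11.2 μmol/kg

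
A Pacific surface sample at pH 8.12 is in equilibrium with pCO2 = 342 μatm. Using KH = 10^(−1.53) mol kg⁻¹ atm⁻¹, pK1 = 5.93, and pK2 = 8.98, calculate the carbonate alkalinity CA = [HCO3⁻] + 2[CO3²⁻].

[CO2*] = KH · pCO2 = 10^(−1.53) × 342×10^-6 = 1.009×10^-5 mol/kg
α₀ = 1/(1 + K1/[H⁺] + K1K2/[H⁺]²) = 1/(1 + 10^+2.19 + 10^+1.33) = 0.005641
DIC = [CO2*]/α₀ = 1.009×10^-5 / 0.005641 = 1.789 mmol/kg
CA = (α₁ + 2α₂)·DIC = (0.8737 + 2×0.1206) × 1.789 = 1.99 mmol/kg

CA = 1.99 mmol/kg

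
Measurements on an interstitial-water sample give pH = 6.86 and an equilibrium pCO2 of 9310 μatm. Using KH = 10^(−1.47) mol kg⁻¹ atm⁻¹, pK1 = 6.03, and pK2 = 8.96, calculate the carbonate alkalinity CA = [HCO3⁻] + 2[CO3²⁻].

CA = 2.17 mmol/kg

[CO2*] = KH · pCO2 = 10^(−1.47) × 9310×10^-6 = 3.155×10^-4 mol/kg
α₀ = 1/(1 + K1/[H⁺] + K1K2/[H⁺]²) = 1/(1 + 10^+0.83 + 10^-1.27) = 0.1280
DIC = [CO2*]/α₀ = 3.155×10^-4 / 0.1280 = 2.465 mmol/kg
CA = (α₁ + 2α₂)·DIC = (0.8652 + 2×0.006872) × 2.465 = 2.17 mmol/kg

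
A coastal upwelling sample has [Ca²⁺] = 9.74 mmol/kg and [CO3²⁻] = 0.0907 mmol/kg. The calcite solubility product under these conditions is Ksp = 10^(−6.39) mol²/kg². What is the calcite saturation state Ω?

Ω = 2.17

Ksp = 10^(−6.39) = 4.074×10^-7
Ω = [Ca²⁺][CO3²⁻]/Ksp = (9.74×10^-3)(0.0907×10^-3) / 4.074×10^-7 = 2.17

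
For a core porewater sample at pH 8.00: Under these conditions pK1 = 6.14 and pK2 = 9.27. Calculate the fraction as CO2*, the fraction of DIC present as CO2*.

α₀ = 0.0129

α₀ = 1 / (1 + K1/[H⁺] + K1K2/[H⁺]²) = 1 / (1 + 10^+1.86 + 10^+0.59)
   = 1 / (1 + 72.444 + 3.8905) = 1/77.334 = 0.01293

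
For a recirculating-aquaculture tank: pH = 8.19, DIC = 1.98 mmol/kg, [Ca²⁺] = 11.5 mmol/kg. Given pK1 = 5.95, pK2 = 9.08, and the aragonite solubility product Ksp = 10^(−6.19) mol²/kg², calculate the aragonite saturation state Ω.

α₂ = 1 / (1 + [H⁺]/K2 + [H⁺]²/(K1K2)) = 1 / (1 + 10^+0.89 + 10^-1.35)
   = 1 / (1 + 7.7625 + 0.044668) = 1/8.8071 = 0.1135
[CO3²⁻] = α₂ × DIC = 0.1135 × 1.98 = 0.2248 mmol/kg
Ksp = 10^(−6.19) = 6.457×10^-7
Ω = [Ca²⁺][CO3²⁻]/Ksp = (11.5×10^-3)(2.248×10^-4) / 6.457×10^-7 = 4.00

Ω = 4.00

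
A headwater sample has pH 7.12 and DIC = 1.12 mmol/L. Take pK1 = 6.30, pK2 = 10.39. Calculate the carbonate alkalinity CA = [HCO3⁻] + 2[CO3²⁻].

CA = 0.973 mmol/L

CA = [HCO3⁻] + 2[CO3²⁻] = (α₁ + 2α₂)·DIC
At pH 7.12: [H⁺]/K1 = 10^-0.82 = 0.15136, K2/[H⁺] = 10^-3.27 = 0.00053703
α₁ = 1/(1 + 0.15136 + 0.00053703) = 1/1.1519 = 0.8681; α₂ = α₁·K2/[H⁺] = 0.0004662
α₁ + 2α₂ = 0.8691
CA = 0.8691 × 1.12 = 0.973 mmol/L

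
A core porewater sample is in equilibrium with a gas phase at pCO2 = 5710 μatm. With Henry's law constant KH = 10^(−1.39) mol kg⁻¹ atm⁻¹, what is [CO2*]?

KH = 10^(−1.39) = 4.074×10^-2 mol kg⁻¹ atm⁻¹
[CO2*] = KH · pCO2 = 4.074×10^-2 × 5710×10^-6 atm = 2.33×10^-4 mol/kg

[CO2*] = 233 μmol/kg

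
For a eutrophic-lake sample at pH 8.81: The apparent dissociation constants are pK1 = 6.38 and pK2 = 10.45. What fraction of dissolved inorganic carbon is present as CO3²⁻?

α₂ = 0.0223

α₂ = 1 / (1 + [H⁺]/K2 + [H⁺]²/(K1K2)) = 1 / (1 + 10^+1.64 + 10^-0.79)
   = 1 / (1 + 43.652 + 0.16218) = 1/44.814 = 0.02231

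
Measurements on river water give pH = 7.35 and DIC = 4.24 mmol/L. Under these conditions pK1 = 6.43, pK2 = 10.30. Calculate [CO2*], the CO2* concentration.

α₀ = 1 / (1 + K1/[H⁺] + K1K2/[H⁺]²) = 1 / (1 + 10^+0.92 + 10^-2.03)
   = 1 / (1 + 8.3176 + 0.0093325) = 1/9.3270 = 0.1072
[CO2*] = α₀ × DIC = 0.1072 × 4.24 = 0.455 mmol/L

[CO2*] = 0.455 mmol/L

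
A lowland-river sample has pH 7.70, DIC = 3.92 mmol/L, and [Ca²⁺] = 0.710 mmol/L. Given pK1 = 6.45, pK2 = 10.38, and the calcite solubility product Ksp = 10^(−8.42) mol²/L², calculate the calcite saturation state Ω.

α₂ = 1 / (1 + [H⁺]/K2 + [H⁺]²/(K1K2)) = 1 / (1 + 10^+2.68 + 10^+1.43)
   = 1 / (1 + 478.63 + 26.915) = 1/506.55 = 0.001974
[CO3²⁻] = α₂ × DIC = 0.001974 × 3.92 = 0.007739 mmol/L = 7.739 μmol/L
Ksp = 10^(−8.42) = 3.802×10^-9
Ω = [Ca²⁺][CO3²⁻]/Ksp = (0.710×10^-3)(7.739×10^-6) / 3.802×10^-9 = 1.45

Ω = 1.45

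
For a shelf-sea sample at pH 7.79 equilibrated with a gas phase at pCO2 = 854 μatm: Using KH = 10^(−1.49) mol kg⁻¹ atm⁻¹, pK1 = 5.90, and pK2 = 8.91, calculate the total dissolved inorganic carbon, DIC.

DIC = 2.34 mmol/kg

[CO2*] = KH · pCO2 = 10^(−1.49) × 854×10^-6 = 2.763×10^-5 mol/kg
α₀ = 1/(1 + K1/[H⁺] + K1K2/[H⁺]²) = 1/(1 + 10^+1.89 + 10^+0.77) = 0.01183
DIC = [CO2*]/α₀ = 2.763×10^-5 / 0.01183 = 2.34 mmol/kg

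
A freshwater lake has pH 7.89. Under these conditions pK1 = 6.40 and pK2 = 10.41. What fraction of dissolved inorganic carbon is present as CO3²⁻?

α₂ = 1 / (1 + [H⁺]/K2 + [H⁺]²/(K1K2)) = 1 / (1 + 10^+2.52 + 10^+1.03)
   = 1 / (1 + 331.13 + 10.715) = 1/342.85 = 0.002917

α₂ = 0.00292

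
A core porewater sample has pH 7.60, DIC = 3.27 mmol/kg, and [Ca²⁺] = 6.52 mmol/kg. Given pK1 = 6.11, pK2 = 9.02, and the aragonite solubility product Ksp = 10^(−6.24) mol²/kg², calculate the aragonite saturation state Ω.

Ω = 1.32

α₂ = 1 / (1 + [H⁺]/K2 + [H⁺]²/(K1K2)) = 1 / (1 + 10^+1.42 + 10^-0.07)
   = 1 / (1 + 26.303 + 0.85114) = 1/28.154 = 0.03552
[CO3²⁻] = α₂ × DIC = 0.03552 × 3.27 = 0.1161 mmol/kg
Ksp = 10^(−6.24) = 5.754×10^-7
Ω = [Ca²⁺][CO3²⁻]/Ksp = (6.52×10^-3)(1.161×10^-4) / 5.754×10^-7 = 1.32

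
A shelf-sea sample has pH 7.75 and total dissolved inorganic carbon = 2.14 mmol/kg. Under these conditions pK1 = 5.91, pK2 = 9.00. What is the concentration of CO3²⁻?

[CO3²⁻] = 0.112 mmol/kg

α₂ = 1 / (1 + [H⁺]/K2 + [H⁺]²/(K1K2)) = 1 / (1 + 10^+1.25 + 10^-0.59)
   = 1 / (1 + 17.783 + 0.25704) = 1/19.040 = 0.05252
[CO3²⁻] = α₂ × DIC = 0.05252 × 2.14 = 0.112 mmol/kg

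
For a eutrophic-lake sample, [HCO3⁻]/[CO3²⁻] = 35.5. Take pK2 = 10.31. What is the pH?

pH = 8.76

From K2 = [H⁺][CO3²⁻]/[HCO3⁻]:  pH = pK2 − log₁₀([HCO3⁻]/[CO3²⁻])
log₁₀(35.5) = +1.550
pH = 10.31 − (+1.550) = 8.76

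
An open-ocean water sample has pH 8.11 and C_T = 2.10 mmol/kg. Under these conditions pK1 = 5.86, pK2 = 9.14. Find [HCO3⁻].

[HCO3⁻] = 1.91 mmol/kg

α₁ = 1 / (1 + [H⁺]/K1 + K2/[H⁺]) = 1 / (1 + 10^-2.25 + 10^-1.03)
   = 1 / (1 + 0.0056234 + 0.093325) = 1/1.0989 = 0.9100
[HCO3⁻] = α₁ × DIC = 0.9100 × 2.10 = 1.91 mmol/kg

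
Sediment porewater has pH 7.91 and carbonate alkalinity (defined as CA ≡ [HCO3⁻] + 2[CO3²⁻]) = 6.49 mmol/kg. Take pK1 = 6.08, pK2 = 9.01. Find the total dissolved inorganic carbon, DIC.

DIC = 6.13 mmol/kg

CA = [HCO3⁻] + 2[CO3²⁻] = (α₁ + 2α₂)·DIC
At pH 7.91: [H⁺]/K1 = 10^-1.83 = 0.014791, K2/[H⁺] = 10^-1.10 = 0.079433
α₁ = 1/(1 + 0.014791 + 0.079433) = 1/1.0942 = 0.9139; α₂ = α₁·K2/[H⁺] = 0.07259
α₁ + 2α₂ = 1.0591
DIC = CA / (α₁ + 2α₂) = 6.49 / 1.0591 = 6.13 mmol/kg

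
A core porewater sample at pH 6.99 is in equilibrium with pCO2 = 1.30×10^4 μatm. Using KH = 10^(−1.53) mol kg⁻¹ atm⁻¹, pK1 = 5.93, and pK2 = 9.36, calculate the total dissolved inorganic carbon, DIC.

[CO2*] = KH · pCO2 = 10^(−1.53) × 1.30×10^4×10^-6 = 3.837×10^-4 mol/kg
α₀ = 1/(1 + K1/[H⁺] + K1K2/[H⁺]²) = 1/(1 + 10^+1.06 + 10^-1.31) = 0.07981
DIC = [CO2*]/α₀ = 3.837×10^-4 / 0.07981 = 4.81 mmol/kg

DIC = 4.81 mmol/kg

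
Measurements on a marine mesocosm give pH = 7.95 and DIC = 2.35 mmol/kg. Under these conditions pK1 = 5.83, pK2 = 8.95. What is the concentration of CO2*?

[CO2*] = 16.1 μmol/kg

α₀ = 1 / (1 + K1/[H⁺] + K1K2/[H⁺]²) = 1 / (1 + 10^+2.12 + 10^+1.12)
   = 1 / (1 + 131.83 + 13.183) = 1/146.01 = 0.006849
[CO2*] = α₀ × DIC = 0.006849 × 2.35 = 0.0161 mmol/kg = 16.1 μmol/kg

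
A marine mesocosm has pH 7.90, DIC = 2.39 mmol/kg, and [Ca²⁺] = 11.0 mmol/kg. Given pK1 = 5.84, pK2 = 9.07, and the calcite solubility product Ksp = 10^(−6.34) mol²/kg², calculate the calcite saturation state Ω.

α₂ = 1 / (1 + [H⁺]/K2 + [H⁺]²/(K1K2)) = 1 / (1 + 10^+1.17 + 10^-0.89)
   = 1 / (1 + 14.791 + 0.12882) = 1/15.920 = 0.06281
[CO3²⁻] = α₂ × DIC = 0.06281 × 2.39 = 0.1501 mmol/kg
Ksp = 10^(−6.34) = 4.571×10^-7
Ω = [Ca²⁺][CO3²⁻]/Ksp = (11.0×10^-3)(1.501×10^-4) / 4.571×10^-7 = 3.61

Ω = 3.61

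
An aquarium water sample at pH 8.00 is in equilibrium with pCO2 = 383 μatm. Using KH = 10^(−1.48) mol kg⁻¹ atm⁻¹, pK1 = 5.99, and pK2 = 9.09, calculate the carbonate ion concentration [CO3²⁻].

[CO3²⁻] = 0.105 mmol/kg

[CO2*] = KH · pCO2 = 10^(−1.48) × 383×10^-6 = 1.268×10^-5 mol/kg
α₀ = 1/(1 + K1/[H⁺] + K1K2/[H⁺]²) = 1/(1 + 10^+2.01 + 10^+0.92) = 0.008957
DIC = [CO2*]/α₀ = 1.268×10^-5 / 0.008957 = 1.416 mmol/kg
[CO3²⁻] = α₂·DIC; α₂ = 0.07450, so [CO3²⁻] = 0.07450 × 1.416 = 0.105 mmol/kg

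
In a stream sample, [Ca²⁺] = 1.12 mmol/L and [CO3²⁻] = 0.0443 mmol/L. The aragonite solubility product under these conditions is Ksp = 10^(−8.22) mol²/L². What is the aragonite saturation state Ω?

Ω = 8.23

Ksp = 10^(−8.22) = 6.026×10^-9
Ω = [Ca²⁺][CO3²⁻]/Ksp = (1.12×10^-3)(0.0443×10^-3) / 6.026×10^-9 = 8.23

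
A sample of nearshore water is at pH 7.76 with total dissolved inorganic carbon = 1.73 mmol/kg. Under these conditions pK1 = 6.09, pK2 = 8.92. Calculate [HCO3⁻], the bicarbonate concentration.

[HCO3⁻] = 1.59 mmol/kg

α₁ = 1 / (1 + [H⁺]/K1 + K2/[H⁺]) = 1 / (1 + 10^-1.67 + 10^-1.16)
   = 1 / (1 + 0.021380 + 0.069183) = 1/1.0906 = 0.9170
[HCO3⁻] = α₁ × DIC = 0.9170 × 1.73 = 1.59 mmol/kg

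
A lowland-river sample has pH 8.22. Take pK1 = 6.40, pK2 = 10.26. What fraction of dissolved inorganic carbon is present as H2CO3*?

α₀ = 1 / (1 + K1/[H⁺] + K1K2/[H⁺]²) = 1 / (1 + 10^+1.82 + 10^-0.22)
   = 1 / (1 + 66.069 + 0.60256) = 1/67.672 = 0.01478

α₀ = 0.0148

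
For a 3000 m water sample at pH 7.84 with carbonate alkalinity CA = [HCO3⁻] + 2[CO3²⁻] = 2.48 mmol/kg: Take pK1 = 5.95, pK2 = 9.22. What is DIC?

DIC = 2.41 mmol/kg

CA = [HCO3⁻] + 2[CO3²⁻] = (α₁ + 2α₂)·DIC
At pH 7.84: [H⁺]/K1 = 10^-1.89 = 0.012882, K2/[H⁺] = 10^-1.38 = 0.041687
α₁ = 1/(1 + 0.012882 + 0.041687) = 1/1.0546 = 0.9483; α₂ = α₁·K2/[H⁺] = 0.03953
α₁ + 2α₂ = 1.0273
DIC = CA / (α₁ + 2α₂) = 2.48 / 1.0273 = 2.41 mmol/kg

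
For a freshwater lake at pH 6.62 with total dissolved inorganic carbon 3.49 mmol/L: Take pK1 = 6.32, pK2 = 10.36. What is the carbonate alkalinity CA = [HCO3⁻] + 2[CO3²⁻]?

CA = 2.33 mmol/L

CA = [HCO3⁻] + 2[CO3²⁻] = (α₁ + 2α₂)·DIC
At pH 6.62: [H⁺]/K1 = 10^-0.30 = 0.50119, K2/[H⁺] = 10^-3.74 = 0.00018197
α₁ = 1/(1 + 0.50119 + 0.00018197) = 1/1.5014 = 0.6661; α₂ = α₁·K2/[H⁺] = 0.0001212
α₁ + 2α₂ = 0.6663
CA = 0.6663 × 3.49 = 2.33 mmol/L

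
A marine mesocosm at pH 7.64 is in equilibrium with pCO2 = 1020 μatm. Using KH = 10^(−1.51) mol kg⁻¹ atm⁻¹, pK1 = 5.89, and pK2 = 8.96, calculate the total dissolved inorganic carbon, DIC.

DIC = 1.89 mmol/kg

[CO2*] = KH · pCO2 = 10^(−1.51) × 1020×10^-6 = 3.152×10^-5 mol/kg
α₀ = 1/(1 + K1/[H⁺] + K1K2/[H⁺]²) = 1/(1 + 10^+1.75 + 10^+0.43) = 0.01669
DIC = [CO2*]/α₀ = 3.152×10^-5 / 0.01669 = 1.89 mmol/kg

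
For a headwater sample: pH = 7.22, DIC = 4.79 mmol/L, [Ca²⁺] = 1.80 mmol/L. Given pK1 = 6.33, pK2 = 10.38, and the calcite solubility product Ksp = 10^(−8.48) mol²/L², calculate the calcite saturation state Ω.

α₂ = 1 / (1 + [H⁺]/K2 + [H⁺]²/(K1K2)) = 1 / (1 + 10^+3.16 + 10^+2.27)
   = 1 / (1 + 1445.4 + 186.21) = 1/1632.6 = 0.0006125
[CO3²⁻] = α₂ × DIC = 0.0006125 × 4.79 = 0.002934 mmol/L = 2.934 μmol/L
Ksp = 10^(−8.48) = 3.311×10^-9
Ω = [Ca²⁺][CO3²⁻]/Ksp = (1.80×10^-3)(2.934×10^-6) / 3.311×10^-9 = 1.59

Ω = 1.59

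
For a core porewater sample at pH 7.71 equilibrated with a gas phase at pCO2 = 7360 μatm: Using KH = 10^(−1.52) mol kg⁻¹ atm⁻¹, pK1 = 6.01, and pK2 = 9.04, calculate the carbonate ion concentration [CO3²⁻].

[CO3²⁻] = 0.521 mmol/kg

[CO2*] = KH · pCO2 = 10^(−1.52) × 7360×10^-6 = 2.223×10^-4 mol/kg
α₀ = 1/(1 + K1/[H⁺] + K1K2/[H⁺]²) = 1/(1 + 10^+1.70 + 10^+0.37) = 0.01870
DIC = [CO2*]/α₀ = 2.223×10^-4 / 0.01870 = 11.88 mmol/kg
[CO3²⁻] = α₂·DIC; α₂ = 0.04385, so [CO3²⁻] = 0.04385 × 11.88 = 0.521 mmol/kg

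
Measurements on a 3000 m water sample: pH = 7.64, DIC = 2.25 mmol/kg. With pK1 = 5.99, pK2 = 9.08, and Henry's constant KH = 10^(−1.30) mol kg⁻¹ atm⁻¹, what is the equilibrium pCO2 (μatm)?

pCO2 = 949 μatm

α₀ = 1 / (1 + K1/[H⁺] + K1K2/[H⁺]²) = 1 / (1 + 10^+1.65 + 10^+0.21)
   = 1 / (1 + 44.668 + 1.6218) = 1/47.290 = 0.02115
[CO2*] = α₀ × DIC = 0.02115 × 2.25 = 0.04758 mmol/kg
pCO2 = [CO2*]/KH = 4.758×10^-5 / 5.012×10^-2 = 949 μatm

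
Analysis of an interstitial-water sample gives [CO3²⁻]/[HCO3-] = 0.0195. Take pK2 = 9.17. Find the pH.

From K2 = [H⁺][CO3²⁻]/[HCO3-]:  pH = pK2 + log₁₀([CO3²⁻]/[HCO3-])
log₁₀(0.0195) = -1.710
pH = 9.17 + (-1.710) = 7.46

pH = 7.46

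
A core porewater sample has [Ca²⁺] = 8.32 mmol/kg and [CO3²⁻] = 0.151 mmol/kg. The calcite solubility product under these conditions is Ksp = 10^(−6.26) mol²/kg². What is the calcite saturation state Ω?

Ksp = 10^(−6.26) = 5.495×10^-7
Ω = [Ca²⁺][CO3²⁻]/Ksp = (8.32×10^-3)(0.151×10^-3) / 5.495×10^-7 = 2.29

Ω = 2.29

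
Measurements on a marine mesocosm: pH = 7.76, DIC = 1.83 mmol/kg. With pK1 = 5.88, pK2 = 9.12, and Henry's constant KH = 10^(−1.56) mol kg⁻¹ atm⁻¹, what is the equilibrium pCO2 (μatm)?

pCO2 = 829 μatm

α₀ = 1 / (1 + K1/[H⁺] + K1K2/[H⁺]²) = 1 / (1 + 10^+1.88 + 10^+0.52)
   = 1 / (1 + 75.858 + 3.3113) = 1/80.169 = 0.01247
[CO2*] = α₀ × DIC = 0.01247 × 1.83 = 0.02283 mmol/kg
pCO2 = [CO2*]/KH = 2.283×10^-5 / 2.754×10^-2 = 829 μatm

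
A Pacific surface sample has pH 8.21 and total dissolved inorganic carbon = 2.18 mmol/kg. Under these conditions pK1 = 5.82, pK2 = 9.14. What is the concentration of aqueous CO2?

α₀ = 1 / (1 + K1/[H⁺] + K1K2/[H⁺]²) = 1 / (1 + 10^+2.39 + 10^+1.46)
   = 1 / (1 + 245.47 + 28.840) = 1/275.31 = 0.003632
[CO2*] = α₀ × DIC = 0.003632 × 2.18 = 0.00792 mmol/kg = 7.92 μmol/kg

[CO2*] = 7.92 μmol/kg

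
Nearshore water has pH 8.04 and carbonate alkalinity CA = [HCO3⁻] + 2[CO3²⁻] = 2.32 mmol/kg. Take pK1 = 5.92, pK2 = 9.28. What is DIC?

DIC = 2.22 mmol/kg

CA = [HCO3⁻] + 2[CO3²⁻] = (α₁ + 2α₂)·DIC
At pH 8.04: [H⁺]/K1 = 10^-2.12 = 0.0075858, K2/[H⁺] = 10^-1.24 = 0.057544
α₁ = 1/(1 + 0.0075858 + 0.057544) = 1/1.0651 = 0.9389; α₂ = α₁·K2/[H⁺] = 0.05403
α₁ + 2α₂ = 1.0469
DIC = CA / (α₁ + 2α₂) = 2.32 / 1.0469 = 2.22 mmol/kg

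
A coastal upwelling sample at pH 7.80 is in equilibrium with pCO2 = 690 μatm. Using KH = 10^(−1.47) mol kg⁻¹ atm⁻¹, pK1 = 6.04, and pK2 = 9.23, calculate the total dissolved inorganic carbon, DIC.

[CO2*] = KH · pCO2 = 10^(−1.47) × 690×10^-6 = 2.338×10^-5 mol/kg
α₀ = 1/(1 + K1/[H⁺] + K1K2/[H⁺]²) = 1/(1 + 10^+1.76 + 10^+0.33) = 0.01648
DIC = [CO2*]/α₀ = 2.338×10^-5 / 0.01648 = 1.42 mmol/kg

DIC = 1.42 mmol/kg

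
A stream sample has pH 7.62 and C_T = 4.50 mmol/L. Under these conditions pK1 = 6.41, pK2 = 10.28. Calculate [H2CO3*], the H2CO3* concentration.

[CO2*] = 0.261 mmol/L

α₀ = 1 / (1 + K1/[H⁺] + K1K2/[H⁺]²) = 1 / (1 + 10^+1.21 + 10^-1.45)
   = 1 / (1 + 16.218 + 0.035481) = 1/17.254 = 0.05796
[CO2*] = α₀ × DIC = 0.05796 × 4.50 = 0.261 mmol/L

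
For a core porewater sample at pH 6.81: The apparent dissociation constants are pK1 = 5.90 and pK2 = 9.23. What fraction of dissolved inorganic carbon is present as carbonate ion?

α₂ = 1 / (1 + [H⁺]/K2 + [H⁺]²/(K1K2)) = 1 / (1 + 10^+2.42 + 10^+1.51)
   = 1 / (1 + 263.03 + 32.359) = 1/296.39 = 0.003374

α₂ = 0.00337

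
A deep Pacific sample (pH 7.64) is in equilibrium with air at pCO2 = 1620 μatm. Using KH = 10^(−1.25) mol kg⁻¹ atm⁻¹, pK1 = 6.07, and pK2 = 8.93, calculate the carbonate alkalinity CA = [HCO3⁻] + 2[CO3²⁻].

CA = 3.73 mmol/kg

[CO2*] = KH · pCO2 = 10^(−1.25) × 1620×10^-6 = 9.110×10^-5 mol/kg
α₀ = 1/(1 + K1/[H⁺] + K1K2/[H⁺]²) = 1/(1 + 10^+1.57 + 10^+0.28) = 0.02496
DIC = [CO2*]/α₀ = 9.110×10^-5 / 0.02496 = 3.649 mmol/kg
CA = (α₁ + 2α₂)·DIC = (0.9275 + 2×0.04757) × 3.649 = 3.73 mmol/kg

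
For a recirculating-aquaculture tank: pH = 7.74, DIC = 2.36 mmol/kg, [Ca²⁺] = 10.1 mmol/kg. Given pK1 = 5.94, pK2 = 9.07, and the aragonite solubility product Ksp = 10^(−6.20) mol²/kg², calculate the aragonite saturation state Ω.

α₂ = 1 / (1 + [H⁺]/K2 + [H⁺]²/(K1K2)) = 1 / (1 + 10^+1.33 + 10^-0.47)
   = 1 / (1 + 21.380 + 0.33884) = 1/22.718 = 0.04402
[CO3²⁻] = α₂ × DIC = 0.04402 × 2.36 = 0.1039 mmol/kg
Ksp = 10^(−6.20) = 6.310×10^-7
Ω = [Ca²⁺][CO3²⁻]/Ksp = (10.1×10^-3)(1.039×10^-4) / 6.310×10^-7 = 1.66

Ω = 1.66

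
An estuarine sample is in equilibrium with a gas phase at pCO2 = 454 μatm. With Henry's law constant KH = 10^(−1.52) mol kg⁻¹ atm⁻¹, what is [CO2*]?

[CO2*] = 13.7 μmol/kg

KH = 10^(−1.52) = 3.020×10^-2 mol kg⁻¹ atm⁻¹
[CO2*] = KH · pCO2 = 3.020×10^-2 × 454×10^-6 atm = 1.37×10^-5 mol/kg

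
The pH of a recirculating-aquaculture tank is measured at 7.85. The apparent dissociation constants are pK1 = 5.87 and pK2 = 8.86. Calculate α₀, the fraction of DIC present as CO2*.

α₀ = 1 / (1 + K1/[H⁺] + K1K2/[H⁺]²) = 1 / (1 + 10^+1.98 + 10^+0.97)
   = 1 / (1 + 95.499 + 9.3325) = 1/105.83 = 0.009449

α₀ = 0.00945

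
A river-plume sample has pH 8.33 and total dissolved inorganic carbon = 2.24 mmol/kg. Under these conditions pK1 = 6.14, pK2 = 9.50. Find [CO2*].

[CO2*] = 13.5 μmol/kg

α₀ = 1 / (1 + K1/[H⁺] + K1K2/[H⁺]²) = 1 / (1 + 10^+2.19 + 10^+1.02)
   = 1 / (1 + 154.88 + 10.471) = 1/166.35 = 0.006011
[CO2*] = α₀ × DIC = 0.006011 × 2.24 = 0.0135 mmol/kg = 13.5 μmol/kg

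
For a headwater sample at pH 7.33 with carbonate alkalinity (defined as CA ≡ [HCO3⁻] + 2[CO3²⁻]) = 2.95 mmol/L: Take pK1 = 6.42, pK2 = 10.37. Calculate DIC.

CA = [HCO3⁻] + 2[CO3²⁻] = (α₁ + 2α₂)·DIC
At pH 7.33: [H⁺]/K1 = 10^-0.91 = 0.12303, K2/[H⁺] = 10^-3.04 = 0.00091201
α₁ = 1/(1 + 0.12303 + 0.00091201) = 1/1.1239 = 0.8897; α₂ = α₁·K2/[H⁺] = 0.0008114
α₁ + 2α₂ = 0.8914
DIC = CA / (α₁ + 2α₂) = 2.95 / 0.8914 = 3.31 mmol/L

DIC = 3.31 mmol/L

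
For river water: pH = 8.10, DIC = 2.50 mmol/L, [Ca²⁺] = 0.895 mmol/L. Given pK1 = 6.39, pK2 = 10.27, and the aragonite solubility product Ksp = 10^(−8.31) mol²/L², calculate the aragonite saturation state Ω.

Ω = 3.01

α₂ = 1 / (1 + [H⁺]/K2 + [H⁺]²/(K1K2)) = 1 / (1 + 10^+2.17 + 10^+0.46)
   = 1 / (1 + 147.91 + 2.8840) = 1/151.79 = 0.006588
[CO3²⁻] = α₂ × DIC = 0.006588 × 2.50 = 0.01647 mmol/L = 16.47 μmol/L
Ksp = 10^(−8.31) = 4.898×10^-9
Ω = [Ca²⁺][CO3²⁻]/Ksp = (0.895×10^-3)(1.647×10^-5) / 4.898×10^-9 = 3.01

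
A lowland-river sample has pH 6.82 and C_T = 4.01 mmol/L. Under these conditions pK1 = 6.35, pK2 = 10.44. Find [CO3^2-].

[CO3²⁻] = 0.718 μmol/L

α₂ = 1 / (1 + [H⁺]/K2 + [H⁺]²/(K1K2)) = 1 / (1 + 10^+3.62 + 10^+3.15)
   = 1 / (1 + 4168.7 + 1412.5) = 1/5582.2 = 0.0001791
[CO3²⁻] = α₂ × DIC = 0.0001791 × 4.01 = 0.000718 mmol/L = 0.718 μmol/L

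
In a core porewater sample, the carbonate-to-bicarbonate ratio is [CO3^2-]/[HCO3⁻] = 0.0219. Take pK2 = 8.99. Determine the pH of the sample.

From K2 = [H⁺][CO3^2-]/[HCO3⁻]:  pH = pK2 + log₁₀([CO3^2-]/[HCO3⁻])
log₁₀(0.0219) = -1.660
pH = 8.99 + (-1.660) = 7.33

pH = 7.33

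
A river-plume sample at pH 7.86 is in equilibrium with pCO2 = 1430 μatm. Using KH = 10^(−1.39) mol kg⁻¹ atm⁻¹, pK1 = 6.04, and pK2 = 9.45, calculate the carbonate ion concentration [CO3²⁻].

[CO3²⁻] = 0.0989 mmol/kg

[CO2*] = KH · pCO2 = 10^(−1.39) × 1430×10^-6 = 5.826×10^-5 mol/kg
α₀ = 1/(1 + K1/[H⁺] + K1K2/[H⁺]²) = 1/(1 + 10^+1.82 + 10^+0.23) = 0.01454
DIC = [CO2*]/α₀ = 5.826×10^-5 / 0.01454 = 4.006 mmol/kg
[CO3²⁻] = α₂·DIC; α₂ = 0.02470, so [CO3²⁻] = 0.02470 × 4.006 = 0.0989 mmol/kg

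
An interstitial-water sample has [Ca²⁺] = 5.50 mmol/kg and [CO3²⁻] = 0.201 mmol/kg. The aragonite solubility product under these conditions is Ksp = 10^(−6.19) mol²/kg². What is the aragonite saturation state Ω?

Ω = 1.71

Ksp = 10^(−6.19) = 6.457×10^-7
Ω = [Ca²⁺][CO3²⁻]/Ksp = (5.50×10^-3)(0.201×10^-3) / 6.457×10^-7 = 1.71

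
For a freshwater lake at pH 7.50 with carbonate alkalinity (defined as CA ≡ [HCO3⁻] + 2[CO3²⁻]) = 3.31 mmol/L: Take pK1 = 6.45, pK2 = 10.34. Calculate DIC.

DIC = 3.60 mmol/L

CA = [HCO3⁻] + 2[CO3²⁻] = (α₁ + 2α₂)·DIC
At pH 7.50: [H⁺]/K1 = 10^-1.05 = 0.089125, K2/[H⁺] = 10^-2.84 = 0.0014454
α₁ = 1/(1 + 0.089125 + 0.0014454) = 1/1.0906 = 0.9170; α₂ = α₁·K2/[H⁺] = 0.001325
α₁ + 2α₂ = 0.9196
DIC = CA / (α₁ + 2α₂) = 3.31 / 0.9196 = 3.60 mmol/L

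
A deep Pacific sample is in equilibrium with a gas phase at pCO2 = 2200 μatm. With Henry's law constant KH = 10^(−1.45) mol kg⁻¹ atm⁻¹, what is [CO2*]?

KH = 10^(−1.45) = 3.548×10^-2 mol kg⁻¹ atm⁻¹
[CO2*] = KH · pCO2 = 3.548×10^-2 × 2200×10^-6 atm = 7.81×10^-5 mol/kg

[CO2*] = 78.1 μmol/kg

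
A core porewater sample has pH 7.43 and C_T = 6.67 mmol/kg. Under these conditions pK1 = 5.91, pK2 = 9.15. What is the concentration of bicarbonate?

α₁ = 1 / (1 + [H⁺]/K1 + K2/[H⁺]) = 1 / (1 + 10^-1.52 + 10^-1.72)
   = 1 / (1 + 0.030200 + 0.019055) = 1/1.0493 = 0.9531
[HCO3⁻] = α₁ × DIC = 0.9531 × 6.67 = 6.36 mmol/kg

[HCO3⁻] = 6.36 mmol/kg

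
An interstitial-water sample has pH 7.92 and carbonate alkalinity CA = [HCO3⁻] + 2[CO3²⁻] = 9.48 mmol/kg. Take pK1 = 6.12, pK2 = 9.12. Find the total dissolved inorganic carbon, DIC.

CA = [HCO3⁻] + 2[CO3²⁻] = (α₁ + 2α₂)·DIC
At pH 7.92: [H⁺]/K1 = 10^-1.80 = 0.015849, K2/[H⁺] = 10^-1.20 = 0.063096
α₁ = 1/(1 + 0.015849 + 0.063096) = 1/1.0789 = 0.9268; α₂ = α₁·K2/[H⁺] = 0.05848
α₁ + 2α₂ = 1.0438
DIC = CA / (α₁ + 2α₂) = 9.48 / 1.0438 = 9.08 mmol/kg

DIC = 9.08 mmol/kg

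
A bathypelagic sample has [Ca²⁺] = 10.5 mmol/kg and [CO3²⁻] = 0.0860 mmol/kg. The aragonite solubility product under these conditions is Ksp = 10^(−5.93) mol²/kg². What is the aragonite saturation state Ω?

Ω = 0.769

Ksp = 10^(−5.93) = 1.175×10^-6
Ω = [Ca²⁺][CO3²⁻]/Ksp = (10.5×10^-3)(0.0860×10^-3) / 1.175×10^-6 = 0.769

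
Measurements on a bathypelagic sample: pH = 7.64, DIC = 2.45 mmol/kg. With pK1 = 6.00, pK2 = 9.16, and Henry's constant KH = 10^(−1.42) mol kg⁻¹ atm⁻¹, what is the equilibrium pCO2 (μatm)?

pCO2 = 1400 μatm

α₀ = 1 / (1 + K1/[H⁺] + K1K2/[H⁺]²) = 1 / (1 + 10^+1.64 + 10^+0.12)
   = 1 / (1 + 43.652 + 1.3183) = 1/45.970 = 0.02175
[CO2*] = α₀ × DIC = 0.02175 × 2.45 = 0.05330 mmol/kg
pCO2 = [CO2*]/KH = 5.330×10^-5 / 3.802×10^-2 = 1400 μatm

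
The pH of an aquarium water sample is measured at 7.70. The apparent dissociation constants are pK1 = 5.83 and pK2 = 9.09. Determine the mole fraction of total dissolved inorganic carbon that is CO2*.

α₀ = 0.0128

α₀ = 1 / (1 + K1/[H⁺] + K1K2/[H⁺]²) = 1 / (1 + 10^+1.87 + 10^+0.48)
   = 1 / (1 + 74.131 + 3.0200) = 1/78.151 = 0.01280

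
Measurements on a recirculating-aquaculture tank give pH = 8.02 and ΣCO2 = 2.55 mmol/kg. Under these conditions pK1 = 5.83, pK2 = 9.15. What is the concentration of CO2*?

α₀ = 1 / (1 + K1/[H⁺] + K1K2/[H⁺]²) = 1 / (1 + 10^+2.19 + 10^+1.06)
   = 1 / (1 + 154.88 + 11.482) = 1/167.36 = 0.005975
[CO2*] = α₀ × DIC = 0.005975 × 2.55 = 0.0152 mmol/kg = 15.2 μmol/kg

[CO2*] = 15.2 μmol/kg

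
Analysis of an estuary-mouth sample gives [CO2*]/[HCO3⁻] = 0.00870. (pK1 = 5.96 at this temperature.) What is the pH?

From K1 = [H⁺][HCO3⁻]/[CO2*]:  pH = pK1 − log₁₀([CO2*]/[HCO3⁻])
log₁₀(0.00870) = -2.060
pH = 5.96 − (-2.060) = 8.02

pH = 8.02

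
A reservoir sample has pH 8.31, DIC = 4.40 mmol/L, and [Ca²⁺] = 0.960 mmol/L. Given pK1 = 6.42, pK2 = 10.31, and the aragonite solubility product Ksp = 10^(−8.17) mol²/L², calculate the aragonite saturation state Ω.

α₂ = 1 / (1 + [H⁺]/K2 + [H⁺]²/(K1K2)) = 1 / (1 + 10^+2.00 + 10^+0.11)
   = 1 / (1 + 100.00 + 1.2882) = 1/102.29 = 0.009776
[CO3²⁻] = α₂ × DIC = 0.009776 × 4.40 = 0.04302 mmol/L
Ksp = 10^(−8.17) = 6.761×10^-9
Ω = [Ca²⁺][CO3²⁻]/Ksp = (0.960×10^-3)(4.302×10^-5) / 6.761×10^-9 = 6.11

Ω = 6.11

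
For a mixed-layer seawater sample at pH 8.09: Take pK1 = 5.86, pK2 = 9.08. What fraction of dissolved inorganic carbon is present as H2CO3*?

α₀ = 0.00531

α₀ = 1 / (1 + K1/[H⁺] + K1K2/[H⁺]²) = 1 / (1 + 10^+2.23 + 10^+1.24)
   = 1 / (1 + 169.82 + 17.378) = 1/188.20 = 0.005313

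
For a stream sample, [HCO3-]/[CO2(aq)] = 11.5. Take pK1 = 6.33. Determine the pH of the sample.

pH = 7.39

From K1 = [H⁺][HCO3-]/[CO2(aq)]:  pH = pK1 + log₁₀([HCO3-]/[CO2(aq)])
log₁₀(11.5) = +1.061
pH = 6.33 + (+1.061) = 7.39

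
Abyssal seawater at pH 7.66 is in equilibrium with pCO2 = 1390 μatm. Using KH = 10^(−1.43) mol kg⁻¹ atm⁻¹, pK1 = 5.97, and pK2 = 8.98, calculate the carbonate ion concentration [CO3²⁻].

[CO3²⁻] = 0.121 mmol/kg

[CO2*] = KH · pCO2 = 10^(−1.43) × 1390×10^-6 = 5.164×10^-5 mol/kg
α₀ = 1/(1 + K1/[H⁺] + K1K2/[H⁺]²) = 1/(1 + 10^+1.69 + 10^+0.37) = 0.01911
DIC = [CO2*]/α₀ = 5.164×10^-5 / 0.01911 = 2.702 mmol/kg
[CO3²⁻] = α₂·DIC; α₂ = 0.04480, so [CO3²⁻] = 0.04480 × 2.702 = 0.121 mmol/kg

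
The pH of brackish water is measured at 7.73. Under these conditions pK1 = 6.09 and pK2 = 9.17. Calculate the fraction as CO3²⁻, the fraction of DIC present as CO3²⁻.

α₂ = 0.0343

α₂ = 1 / (1 + [H⁺]/K2 + [H⁺]²/(K1K2)) = 1 / (1 + 10^+1.44 + 10^-0.20)
   = 1 / (1 + 27.542 + 0.63096) = 1/29.173 = 0.03428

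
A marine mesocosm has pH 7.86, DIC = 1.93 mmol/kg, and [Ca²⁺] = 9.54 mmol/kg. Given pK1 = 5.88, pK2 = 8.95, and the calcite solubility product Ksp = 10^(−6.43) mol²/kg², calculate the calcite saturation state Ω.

α₂ = 1 / (1 + [H⁺]/K2 + [H⁺]²/(K1K2)) = 1 / (1 + 10^+1.09 + 10^-0.89)
   = 1 / (1 + 12.303 + 0.12882) = 1/13.432 = 0.07445
[CO3²⁻] = α₂ × DIC = 0.07445 × 1.93 = 0.1437 mmol/kg
Ksp = 10^(−6.43) = 3.715×10^-7
Ω = [Ca²⁺][CO3²⁻]/Ksp = (9.54×10^-3)(1.437×10^-4) / 3.715×10^-7 = 3.69

Ω = 3.69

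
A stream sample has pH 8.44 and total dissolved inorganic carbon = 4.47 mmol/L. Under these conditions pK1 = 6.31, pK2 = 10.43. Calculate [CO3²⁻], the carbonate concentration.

[CO3²⁻] = 0.0449 mmol/L

α₂ = 1 / (1 + [H⁺]/K2 + [H⁺]²/(K1K2)) = 1 / (1 + 10^+1.99 + 10^-0.14)
   = 1 / (1 + 97.724 + 0.72444) = 1/99.448 = 0.01006
[CO3²⁻] = α₂ × DIC = 0.01006 × 4.47 = 0.0449 mmol/L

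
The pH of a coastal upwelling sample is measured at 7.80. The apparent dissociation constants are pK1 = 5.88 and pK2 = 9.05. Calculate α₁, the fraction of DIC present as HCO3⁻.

α₁ = 0.936

α₁ = 1 / (1 + [H⁺]/K1 + K2/[H⁺]) = 1 / (1 + 10^-1.92 + 10^-1.25)
   = 1 / (1 + 0.012023 + 0.056234) = 1/1.0683 = 0.9361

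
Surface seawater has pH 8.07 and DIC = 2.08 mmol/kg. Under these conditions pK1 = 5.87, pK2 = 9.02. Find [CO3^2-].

α₂ = 1 / (1 + [H⁺]/K2 + [H⁺]²/(K1K2)) = 1 / (1 + 10^+0.95 + 10^-1.25)
   = 1 / (1 + 8.9125 + 0.056234) = 1/9.9687 = 0.1003
[CO3²⁻] = α₂ × DIC = 0.1003 × 2.08 = 0.209 mmol/kg

[CO3²⁻] = 0.209 mmol/kg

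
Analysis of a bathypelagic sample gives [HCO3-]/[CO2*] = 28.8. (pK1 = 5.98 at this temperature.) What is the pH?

pH = 7.44

From K1 = [H⁺][HCO3-]/[CO2*]:  pH = pK1 + log₁₀([HCO3-]/[CO2*])
log₁₀(28.8) = +1.459
pH = 5.98 + (+1.459) = 7.44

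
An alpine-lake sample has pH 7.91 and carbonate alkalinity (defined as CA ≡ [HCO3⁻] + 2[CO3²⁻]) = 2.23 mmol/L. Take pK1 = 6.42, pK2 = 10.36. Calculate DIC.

DIC = 2.29 mmol/L

CA = [HCO3⁻] + 2[CO3²⁻] = (α₁ + 2α₂)·DIC
At pH 7.91: [H⁺]/K1 = 10^-1.49 = 0.032359, K2/[H⁺] = 10^-2.45 = 0.0035481
α₁ = 1/(1 + 0.032359 + 0.0035481) = 1/1.0359 = 0.9653; α₂ = α₁·K2/[H⁺] = 0.003425
α₁ + 2α₂ = 0.9722
DIC = CA / (α₁ + 2α₂) = 2.23 / 0.9722 = 2.29 mmol/L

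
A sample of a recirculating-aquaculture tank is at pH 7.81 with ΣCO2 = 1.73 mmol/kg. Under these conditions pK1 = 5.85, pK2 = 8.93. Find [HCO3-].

α₁ = 1 / (1 + [H⁺]/K1 + K2/[H⁺]) = 1 / (1 + 10^-1.96 + 10^-1.12)
   = 1 / (1 + 0.010965 + 0.075858) = 1/1.0868 = 0.9201
[HCO3⁻] = α₁ × DIC = 0.9201 × 1.73 = 1.59 mmol/kg

[HCO3⁻] = 1.59 mmol/kg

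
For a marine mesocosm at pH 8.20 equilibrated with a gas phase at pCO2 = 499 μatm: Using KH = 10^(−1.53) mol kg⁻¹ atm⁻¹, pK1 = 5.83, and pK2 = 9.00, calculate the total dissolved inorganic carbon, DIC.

DIC = 4.01 mmol/kg

[CO2*] = KH · pCO2 = 10^(−1.53) × 499×10^-6 = 1.473×10^-5 mol/kg
α₀ = 1/(1 + K1/[H⁺] + K1K2/[H⁺]²) = 1/(1 + 10^+2.37 + 10^+1.57) = 0.003669
DIC = [CO2*]/α₀ = 1.473×10^-5 / 0.003669 = 4.01 mmol/kg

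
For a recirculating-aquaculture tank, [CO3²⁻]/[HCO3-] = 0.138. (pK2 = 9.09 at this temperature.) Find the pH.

pH = 8.23

From K2 = [H⁺][CO3²⁻]/[HCO3-]:  pH = pK2 + log₁₀([CO3²⁻]/[HCO3-])
log₁₀(0.138) = -0.860
pH = 9.09 + (-0.860) = 8.23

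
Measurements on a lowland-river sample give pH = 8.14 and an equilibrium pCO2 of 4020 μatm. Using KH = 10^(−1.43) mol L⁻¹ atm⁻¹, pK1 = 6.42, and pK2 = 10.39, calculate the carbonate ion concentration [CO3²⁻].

[CO2*] = KH · pCO2 = 10^(−1.43) × 4020×10^-6 = 1.494×10^-4 mol/L
α₀ = 1/(1 + K1/[H⁺] + K1K2/[H⁺]²) = 1/(1 + 10^+1.72 + 10^-0.53) = 0.01860
DIC = [CO2*]/α₀ = 1.494×10^-4 / 0.01860 = 8.032 mmol/L
[CO3²⁻] = α₂·DIC; α₂ = 0.005488, so [CO3²⁻] = 0.005488 × 8.032 = 0.0441 mmol/L

[CO3²⁻] = 0.0441 mmol/L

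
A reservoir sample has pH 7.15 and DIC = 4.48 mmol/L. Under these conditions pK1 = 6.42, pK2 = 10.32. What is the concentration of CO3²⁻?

[CO3²⁻] = 2.55 μmol/L

α₂ = 1 / (1 + [H⁺]/K2 + [H⁺]²/(K1K2)) = 1 / (1 + 10^+3.17 + 10^+2.44)
   = 1 / (1 + 1479.1 + 275.42) = 1/1755.5 = 0.0005696
[CO3²⁻] = α₂ × DIC = 0.0005696 × 4.48 = 0.00255 mmol/L = 2.55 μmol/L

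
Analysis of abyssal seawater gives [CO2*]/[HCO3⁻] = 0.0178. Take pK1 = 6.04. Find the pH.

From K1 = [H⁺][HCO3⁻]/[CO2*]:  pH = pK1 − log₁₀([CO2*]/[HCO3⁻])
log₁₀(0.0178) = -1.750
pH = 6.04 − (-1.750) = 7.79

pH = 7.79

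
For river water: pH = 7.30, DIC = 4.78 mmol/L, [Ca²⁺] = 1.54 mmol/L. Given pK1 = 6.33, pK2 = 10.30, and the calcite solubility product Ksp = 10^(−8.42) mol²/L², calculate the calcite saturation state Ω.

Ω = 1.75

α₂ = 1 / (1 + [H⁺]/K2 + [H⁺]²/(K1K2)) = 1 / (1 + 10^+3.00 + 10^+2.03)
   = 1 / (1 + 1000.0 + 107.15) = 1/1108.2 = 0.0009024
[CO3²⁻] = α₂ × DIC = 0.0009024 × 4.78 = 0.004313 mmol/L = 4.313 μmol/L
Ksp = 10^(−8.42) = 3.802×10^-9
Ω = [Ca²⁺][CO3²⁻]/Ksp = (1.54×10^-3)(4.313×10^-6) / 3.802×10^-9 = 1.75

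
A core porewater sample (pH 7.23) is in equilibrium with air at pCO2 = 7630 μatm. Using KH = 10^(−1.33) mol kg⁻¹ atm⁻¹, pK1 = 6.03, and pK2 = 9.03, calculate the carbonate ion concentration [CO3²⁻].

[CO3²⁻] = 0.0896 mmol/kg

[CO2*] = KH · pCO2 = 10^(−1.33) × 7630×10^-6 = 3.569×10^-4 mol/kg
α₀ = 1/(1 + K1/[H⁺] + K1K2/[H⁺]²) = 1/(1 + 10^+1.20 + 10^-0.60) = 0.05848
DIC = [CO2*]/α₀ = 3.569×10^-4 / 0.05848 = 6.103 mmol/kg
[CO3²⁻] = α₂·DIC; α₂ = 0.01469, so [CO3²⁻] = 0.01469 × 6.103 = 0.0896 mmol/kg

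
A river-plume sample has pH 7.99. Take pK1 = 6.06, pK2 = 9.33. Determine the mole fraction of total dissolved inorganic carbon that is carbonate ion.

α₂ = 1 / (1 + [H⁺]/K2 + [H⁺]²/(K1K2)) = 1 / (1 + 10^+1.34 + 10^-0.59)
   = 1 / (1 + 21.878 + 0.25704) = 1/23.135 = 0.04323

α₂ = 0.0432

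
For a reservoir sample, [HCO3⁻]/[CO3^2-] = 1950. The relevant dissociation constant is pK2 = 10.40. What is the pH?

pH = 7.11

From K2 = [H⁺][CO3^2-]/[HCO3⁻]:  pH = pK2 − log₁₀([HCO3⁻]/[CO3^2-])
log₁₀(1950) = +3.290
pH = 10.40 − (+3.290) = 7.11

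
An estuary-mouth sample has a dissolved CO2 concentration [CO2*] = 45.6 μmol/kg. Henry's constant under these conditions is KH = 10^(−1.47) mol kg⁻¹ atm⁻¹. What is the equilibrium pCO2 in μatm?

pCO2 = 1350 μatm

KH = 10^(−1.47) = 3.388×10^-2 mol kg⁻¹ atm⁻¹
pCO2 = [CO2*]/KH = 45.6×10^-6 / 3.388×10^-2 = 1.35×10^-3 atm = 1350 μatm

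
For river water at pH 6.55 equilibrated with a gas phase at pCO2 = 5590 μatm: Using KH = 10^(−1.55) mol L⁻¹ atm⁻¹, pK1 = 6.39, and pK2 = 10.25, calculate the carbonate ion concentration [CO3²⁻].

[CO2*] = KH · pCO2 = 10^(−1.55) × 5590×10^-6 = 1.575×10^-4 mol/L
α₀ = 1/(1 + K1/[H⁺] + K1K2/[H⁺]²) = 1/(1 + 10^+0.16 + 10^-3.54) = 0.4089
DIC = [CO2*]/α₀ = 1.575×10^-4 / 0.4089 = 0.3853 mmol/L
[CO3²⁻] = α₂·DIC; α₂ = 0.0001179, so [CO3²⁻] = 0.0001179 × 0.3853 = 4.54×10^-5 mmol/L = 0.0454 μmol/L

[CO3²⁻] = 0.0454 μmol/L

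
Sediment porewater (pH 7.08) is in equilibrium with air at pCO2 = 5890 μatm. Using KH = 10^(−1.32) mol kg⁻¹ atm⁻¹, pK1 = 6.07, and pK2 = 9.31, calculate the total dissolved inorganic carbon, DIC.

DIC = 3.18 mmol/kg

[CO2*] = KH · pCO2 = 10^(−1.32) × 5890×10^-6 = 2.819×10^-4 mol/kg
α₀ = 1/(1 + K1/[H⁺] + K1K2/[H⁺]²) = 1/(1 + 10^+1.01 + 10^-1.22) = 0.08855
DIC = [CO2*]/α₀ = 2.819×10^-4 / 0.08855 = 3.18 mmol/kg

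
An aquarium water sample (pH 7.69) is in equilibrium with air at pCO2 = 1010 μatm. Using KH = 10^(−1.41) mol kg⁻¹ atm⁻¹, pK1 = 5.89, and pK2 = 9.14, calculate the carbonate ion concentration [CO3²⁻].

[CO2*] = KH · pCO2 = 10^(−1.41) × 1010×10^-6 = 3.929×10^-5 mol/kg
α₀ = 1/(1 + K1/[H⁺] + K1K2/[H⁺]²) = 1/(1 + 10^+1.80 + 10^+0.35) = 0.01508
DIC = [CO2*]/α₀ = 3.929×10^-5 / 0.01508 = 2.607 mmol/kg
[CO3²⁻] = α₂·DIC; α₂ = 0.03375, so [CO3²⁻] = 0.03375 × 2.607 = 0.0880 mmol/kg

[CO3²⁻] = 0.0880 mmol/kg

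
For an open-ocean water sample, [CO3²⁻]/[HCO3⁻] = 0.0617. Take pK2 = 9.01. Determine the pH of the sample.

pH = 7.80

From K2 = [H⁺][CO3²⁻]/[HCO3⁻]:  pH = pK2 + log₁₀([CO3²⁻]/[HCO3⁻])
log₁₀(0.0617) = -1.210
pH = 9.01 + (-1.210) = 7.80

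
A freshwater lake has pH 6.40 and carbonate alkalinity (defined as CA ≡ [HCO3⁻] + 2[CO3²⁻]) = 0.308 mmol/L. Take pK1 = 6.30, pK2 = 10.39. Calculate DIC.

CA = [HCO3⁻] + 2[CO3²⁻] = (α₁ + 2α₂)·DIC
At pH 6.40: [H⁺]/K1 = 10^-0.10 = 0.79433, K2/[H⁺] = 10^-3.99 = 0.00010233
α₁ = 1/(1 + 0.79433 + 0.00010233) = 1/1.7944 = 0.5573; α₂ = α₁·K2/[H⁺] = 5.703×10^-5
α₁ + 2α₂ = 0.5574
DIC = CA / (α₁ + 2α₂) = 0.308 / 0.5574 = 0.553 mmol/L

DIC = 0.553 mmol/L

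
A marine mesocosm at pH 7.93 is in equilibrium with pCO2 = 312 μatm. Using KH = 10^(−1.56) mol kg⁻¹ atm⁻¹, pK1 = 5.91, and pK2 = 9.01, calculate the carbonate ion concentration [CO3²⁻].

[CO3²⁻] = 0.0748 mmol/kg

[CO2*] = KH · pCO2 = 10^(−1.56) × 312×10^-6 = 8.593×10^-6 mol/kg
α₀ = 1/(1 + K1/[H⁺] + K1K2/[H⁺]²) = 1/(1 + 10^+2.02 + 10^+0.94) = 0.008740
DIC = [CO2*]/α₀ = 8.593×10^-6 / 0.008740 = 0.9833 mmol/kg
[CO3²⁻] = α₂·DIC; α₂ = 0.07612, so [CO3²⁻] = 0.07612 × 0.9833 = 0.0748 mmol/kg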